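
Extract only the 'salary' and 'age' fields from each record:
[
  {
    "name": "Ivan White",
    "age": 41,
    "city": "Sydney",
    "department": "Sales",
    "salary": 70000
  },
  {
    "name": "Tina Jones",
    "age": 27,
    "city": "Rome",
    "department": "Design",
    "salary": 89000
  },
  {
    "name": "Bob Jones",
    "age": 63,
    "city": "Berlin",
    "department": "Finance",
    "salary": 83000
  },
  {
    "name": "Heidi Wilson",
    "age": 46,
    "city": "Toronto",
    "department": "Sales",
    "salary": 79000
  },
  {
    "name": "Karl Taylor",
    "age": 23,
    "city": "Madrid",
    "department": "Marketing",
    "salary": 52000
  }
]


Original: 5 records with fields: name, age, city, department, salary
Keep: ['salary', 'age']
Drop: ['name', 'city', 'department']
Result: 5 records, 2 fields each

[
  {
    "salary": 70000,
    "age": 41
  },
  {
    "salary": 89000,
    "age": 27
  },
  {
    "salary": 83000,
    "age": 63
  },
  {
    "salary": 79000,
    "age": 46
  },
  {
    "salary": 52000,
    "age": 23
  }
]


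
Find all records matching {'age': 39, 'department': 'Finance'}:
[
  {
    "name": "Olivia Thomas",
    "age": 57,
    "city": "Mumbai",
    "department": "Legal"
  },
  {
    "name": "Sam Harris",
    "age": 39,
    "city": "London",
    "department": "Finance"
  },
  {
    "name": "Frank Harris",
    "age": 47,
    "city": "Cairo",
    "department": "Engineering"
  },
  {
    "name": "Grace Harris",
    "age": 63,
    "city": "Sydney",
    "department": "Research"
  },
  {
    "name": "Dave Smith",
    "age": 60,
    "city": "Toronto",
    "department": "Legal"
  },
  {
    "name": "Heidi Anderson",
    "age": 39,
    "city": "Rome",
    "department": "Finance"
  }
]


Search criteria: {'age': 39, 'department': 'Finance'}

Checking 6 records:
  Olivia Thomas: {age: 57, department: Legal}
  Sam Harris: {age: 39, department: Finance} <-- MATCH
  Frank Harris: {age: 47, department: Engineering}
  Grace Harris: {age: 63, department: Research}
  Dave Smith: {age: 60, department: Legal}
  Heidi Anderson: {age: 39, department: Finance} <-- MATCH

Matches: ["Sam Harris", "Heidi Anderson"]

["Sam Harris", "Heidi Anderson"]


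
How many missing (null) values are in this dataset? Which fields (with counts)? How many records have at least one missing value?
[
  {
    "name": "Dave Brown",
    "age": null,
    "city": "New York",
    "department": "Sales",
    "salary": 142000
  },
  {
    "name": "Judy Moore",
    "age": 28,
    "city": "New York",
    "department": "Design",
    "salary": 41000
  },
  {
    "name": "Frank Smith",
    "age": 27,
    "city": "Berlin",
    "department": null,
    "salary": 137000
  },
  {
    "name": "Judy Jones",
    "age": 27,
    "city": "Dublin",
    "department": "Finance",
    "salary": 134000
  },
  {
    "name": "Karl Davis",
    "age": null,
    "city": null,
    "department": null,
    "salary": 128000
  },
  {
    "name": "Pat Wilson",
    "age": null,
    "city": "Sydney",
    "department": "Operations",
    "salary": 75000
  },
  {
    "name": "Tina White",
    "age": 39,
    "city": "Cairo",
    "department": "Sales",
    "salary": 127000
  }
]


Checking for missing (null) values in 7 records:

  Dave Brown: age
  Judy Moore: complete
  Frank Smith: department
  Judy Jones: complete
  Karl Davis: age, city, department
  Pat Wilson: age
  Tina White: complete

Per field:
  name: 0 missing
  age: 3 missing
  city: 1 missing
  department: 2 missing
  salary: 0 missing

Total missing values: 6
Records with any missing: 4

6 missing values (age: 3, city: 1, department: 2); 4 incomplete records


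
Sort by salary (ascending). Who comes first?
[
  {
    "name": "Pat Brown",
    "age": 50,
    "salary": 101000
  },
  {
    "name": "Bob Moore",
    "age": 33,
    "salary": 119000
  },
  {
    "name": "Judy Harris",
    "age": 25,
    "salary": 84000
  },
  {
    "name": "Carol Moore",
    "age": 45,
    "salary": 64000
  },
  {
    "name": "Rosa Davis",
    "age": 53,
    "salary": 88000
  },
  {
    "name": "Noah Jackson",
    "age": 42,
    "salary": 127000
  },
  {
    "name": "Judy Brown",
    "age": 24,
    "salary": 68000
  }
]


Sort by: salary (ascending)

Sorted order:
  1. Carol Moore (salary = 64000)
  2. Judy Brown (salary = 68000)
  3. Judy Harris (salary = 84000)
  4. Rosa Davis (salary = 88000)
  5. Pat Brown (salary = 101000)
  6. Bob Moore (salary = 119000)
  7. Noah Jackson (salary = 127000)

First: Carol Moore

Carol Moore


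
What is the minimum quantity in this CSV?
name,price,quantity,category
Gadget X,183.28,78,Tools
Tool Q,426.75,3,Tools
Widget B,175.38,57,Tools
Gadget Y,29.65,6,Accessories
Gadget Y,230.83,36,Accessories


Computing minimum quantity:
Values: [78, 3, 57, 6, 36]
Min = 3

3


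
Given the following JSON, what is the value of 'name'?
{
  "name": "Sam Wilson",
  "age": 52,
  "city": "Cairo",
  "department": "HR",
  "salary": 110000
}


Looking up field 'name'
Value: Sam Wilson

Sam Wilson


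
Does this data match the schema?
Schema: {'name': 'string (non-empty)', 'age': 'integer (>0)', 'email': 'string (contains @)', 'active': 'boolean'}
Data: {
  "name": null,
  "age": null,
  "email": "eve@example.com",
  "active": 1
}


Validating each field against schema:
  name: FAIL (null is not a string)
  age: FAIL (null is not an integer)
  email: OK (string with @)
  active: FAIL (1 is not a boolean)

Result: INVALID (3 errors: name, age, active)

INVALID (3 errors: name, age, active)


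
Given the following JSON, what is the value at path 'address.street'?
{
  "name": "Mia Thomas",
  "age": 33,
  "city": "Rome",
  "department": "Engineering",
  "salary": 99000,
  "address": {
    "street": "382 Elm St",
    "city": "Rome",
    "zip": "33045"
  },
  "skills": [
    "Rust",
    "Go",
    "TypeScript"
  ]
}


Query: address.street
Path: address -> street
Value: 382 Elm St

382 Elm St


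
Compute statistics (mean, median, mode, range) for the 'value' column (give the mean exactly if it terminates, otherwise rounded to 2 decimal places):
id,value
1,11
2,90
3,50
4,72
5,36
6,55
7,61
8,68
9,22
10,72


Data: [11, 90, 50, 72, 36, 55, 61, 68, 22, 72]
Count: 10
Sum: 537
Mean: 537/10 = 53.7
Sorted: [11, 22, 36, 50, 55, 61, 68, 72, 72, 90]
Median: 58.0
Mode: 72 (2 times)
Range: 90 - 11 = 79
Min: 11, Max: 90

mean=53.7, median=58.0, mode=72, range=79


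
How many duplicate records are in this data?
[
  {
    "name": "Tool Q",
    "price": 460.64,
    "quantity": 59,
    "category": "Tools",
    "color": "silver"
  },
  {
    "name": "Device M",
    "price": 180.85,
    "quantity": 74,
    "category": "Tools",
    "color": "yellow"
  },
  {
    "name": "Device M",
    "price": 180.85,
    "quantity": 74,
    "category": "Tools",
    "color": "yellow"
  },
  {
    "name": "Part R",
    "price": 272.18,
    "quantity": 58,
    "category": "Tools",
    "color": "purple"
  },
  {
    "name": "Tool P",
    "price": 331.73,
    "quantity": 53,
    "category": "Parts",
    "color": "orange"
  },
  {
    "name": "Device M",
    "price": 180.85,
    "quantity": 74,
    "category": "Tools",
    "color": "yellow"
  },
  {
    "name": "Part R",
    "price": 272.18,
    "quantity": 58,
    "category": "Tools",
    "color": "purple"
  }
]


Checking 7 records for duplicates:

  Row 1: Tool Q ($460.64, qty 59)
  Row 2: Device M ($180.85, qty 74)
  Row 3: Device M ($180.85, qty 74) <-- DUPLICATE
  Row 4: Part R ($272.18, qty 58)
  Row 5: Tool P ($331.73, qty 53)
  Row 6: Device M ($180.85, qty 74) <-- DUPLICATE
  Row 7: Part R ($272.18, qty 58) <-- DUPLICATE

Duplicates found: 3
Unique records: 4

3 duplicates, 4 unique


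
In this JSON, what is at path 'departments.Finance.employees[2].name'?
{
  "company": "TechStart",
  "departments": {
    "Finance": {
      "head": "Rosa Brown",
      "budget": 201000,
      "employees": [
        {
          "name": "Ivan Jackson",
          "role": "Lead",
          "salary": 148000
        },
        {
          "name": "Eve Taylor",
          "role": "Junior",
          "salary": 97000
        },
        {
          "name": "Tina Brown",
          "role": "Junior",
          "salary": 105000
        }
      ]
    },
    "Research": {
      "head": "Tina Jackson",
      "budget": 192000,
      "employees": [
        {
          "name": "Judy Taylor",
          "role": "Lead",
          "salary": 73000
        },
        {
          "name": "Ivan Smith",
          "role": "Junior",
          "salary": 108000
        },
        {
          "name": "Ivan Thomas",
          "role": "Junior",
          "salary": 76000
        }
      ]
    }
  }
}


Path: departments.Finance.employees[2].name

Navigate:
  -> departments
  -> Finance
  -> employees[2].name = 'Tina Brown'

Tina Brown


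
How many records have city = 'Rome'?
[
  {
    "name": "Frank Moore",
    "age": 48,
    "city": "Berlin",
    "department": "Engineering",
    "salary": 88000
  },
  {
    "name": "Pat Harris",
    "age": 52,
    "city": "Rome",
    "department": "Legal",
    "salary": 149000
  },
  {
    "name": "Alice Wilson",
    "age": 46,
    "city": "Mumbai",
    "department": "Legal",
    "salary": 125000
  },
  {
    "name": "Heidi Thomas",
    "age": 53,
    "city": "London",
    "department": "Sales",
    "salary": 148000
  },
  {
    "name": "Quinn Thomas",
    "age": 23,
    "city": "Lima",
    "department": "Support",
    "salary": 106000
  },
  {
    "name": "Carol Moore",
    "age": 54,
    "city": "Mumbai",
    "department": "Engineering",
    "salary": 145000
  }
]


Data: 6 records
Condition: city = 'Rome'

Checking each record:
  Frank Moore: Berlin
  Pat Harris: Rome MATCH
  Alice Wilson: Mumbai
  Heidi Thomas: London
  Quinn Thomas: Lima
  Carol Moore: Mumbai

Count: 1

1


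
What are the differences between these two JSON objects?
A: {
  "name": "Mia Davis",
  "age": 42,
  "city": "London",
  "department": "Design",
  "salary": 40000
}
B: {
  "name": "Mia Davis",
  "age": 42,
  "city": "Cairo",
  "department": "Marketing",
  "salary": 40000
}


Comparing each field (in key order):
  name: same
  age: same
  city: DIFFERENT
  department: DIFFERENT
  salary: same
Differences:
  city: London -> Cairo
  department: Design -> Marketing

2 field(s) changed

2 changes: city, department


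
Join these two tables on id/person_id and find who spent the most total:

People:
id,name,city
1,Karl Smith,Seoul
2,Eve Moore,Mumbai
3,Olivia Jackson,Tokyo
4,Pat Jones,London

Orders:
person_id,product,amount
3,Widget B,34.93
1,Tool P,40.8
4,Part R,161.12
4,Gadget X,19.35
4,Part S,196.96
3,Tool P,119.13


Join on: people.id = orders.person_id

Joined rows:
  Olivia Jackson (Tokyo) bought Widget B for $34.93
  Karl Smith (Seoul) bought Tool P for $40.8
  Pat Jones (London) bought Part R for $161.12
  Pat Jones (London) bought Gadget X for $19.35
  Pat Jones (London) bought Part S for $196.96
  Olivia Jackson (Tokyo) bought Tool P for $119.13

Total per person:
  Pat Jones: $377.43
  Olivia Jackson: $154.06
  Karl Smith: $40.80

Top spender: Pat Jones ($377.43)

Pat Jones ($377.43)


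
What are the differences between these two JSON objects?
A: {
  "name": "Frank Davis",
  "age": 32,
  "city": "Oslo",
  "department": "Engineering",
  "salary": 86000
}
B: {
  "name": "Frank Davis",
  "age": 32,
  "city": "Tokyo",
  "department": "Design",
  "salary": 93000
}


Comparing each field (in key order):
  name: same
  age: same
  city: DIFFERENT
  department: DIFFERENT
  salary: DIFFERENT
Differences:
  city: Oslo -> Tokyo
  department: Engineering -> Design
  salary: 86000 -> 93000

3 field(s) changed

3 changes: city, department, salary


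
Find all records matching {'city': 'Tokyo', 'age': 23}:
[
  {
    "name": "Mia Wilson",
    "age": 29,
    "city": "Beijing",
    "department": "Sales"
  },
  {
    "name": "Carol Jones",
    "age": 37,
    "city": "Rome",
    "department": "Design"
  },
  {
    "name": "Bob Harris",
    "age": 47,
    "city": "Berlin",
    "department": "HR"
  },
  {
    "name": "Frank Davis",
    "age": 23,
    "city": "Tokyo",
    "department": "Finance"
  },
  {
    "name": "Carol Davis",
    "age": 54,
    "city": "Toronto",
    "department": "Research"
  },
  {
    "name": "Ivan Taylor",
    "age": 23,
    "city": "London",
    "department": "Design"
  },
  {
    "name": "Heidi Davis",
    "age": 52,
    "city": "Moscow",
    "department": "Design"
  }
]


Search criteria: {'city': 'Tokyo', 'age': 23}

Checking 7 records:
  Mia Wilson: {city: Beijing, age: 29}
  Carol Jones: {city: Rome, age: 37}
  Bob Harris: {city: Berlin, age: 47}
  Frank Davis: {city: Tokyo, age: 23} <-- MATCH
  Carol Davis: {city: Toronto, age: 54}
  Ivan Taylor: {city: London, age: 23}
  Heidi Davis: {city: Moscow, age: 52}

Matches: ["Frank Davis"]

["Frank Davis"]


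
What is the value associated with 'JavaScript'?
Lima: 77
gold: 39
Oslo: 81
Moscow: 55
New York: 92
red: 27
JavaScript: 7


Looking up key 'JavaScript'
Value: 7

7


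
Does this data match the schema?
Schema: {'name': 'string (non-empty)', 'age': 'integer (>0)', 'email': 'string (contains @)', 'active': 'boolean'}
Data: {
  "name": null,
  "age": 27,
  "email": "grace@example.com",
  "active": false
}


Validating each field against schema:
  name: FAIL (null is not a string)
  age: OK (positive integer)
  email: OK (string with @)
  active: OK (boolean)

Result: INVALID (1 error: name)

INVALID (1 error: name)


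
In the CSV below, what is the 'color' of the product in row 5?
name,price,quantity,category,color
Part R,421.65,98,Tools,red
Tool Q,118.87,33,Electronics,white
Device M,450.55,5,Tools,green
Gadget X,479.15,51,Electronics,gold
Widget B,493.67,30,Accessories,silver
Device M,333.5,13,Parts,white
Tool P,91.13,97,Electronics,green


Query: Row 5 ('Widget B'), column 'color'
Value: silver

silver


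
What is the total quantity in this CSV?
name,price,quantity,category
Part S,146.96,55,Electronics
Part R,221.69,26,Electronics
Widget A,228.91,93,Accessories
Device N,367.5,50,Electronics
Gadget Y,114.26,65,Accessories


Computing total quantity:
Values: [55, 26, 93, 50, 65]
Sum = 289

289


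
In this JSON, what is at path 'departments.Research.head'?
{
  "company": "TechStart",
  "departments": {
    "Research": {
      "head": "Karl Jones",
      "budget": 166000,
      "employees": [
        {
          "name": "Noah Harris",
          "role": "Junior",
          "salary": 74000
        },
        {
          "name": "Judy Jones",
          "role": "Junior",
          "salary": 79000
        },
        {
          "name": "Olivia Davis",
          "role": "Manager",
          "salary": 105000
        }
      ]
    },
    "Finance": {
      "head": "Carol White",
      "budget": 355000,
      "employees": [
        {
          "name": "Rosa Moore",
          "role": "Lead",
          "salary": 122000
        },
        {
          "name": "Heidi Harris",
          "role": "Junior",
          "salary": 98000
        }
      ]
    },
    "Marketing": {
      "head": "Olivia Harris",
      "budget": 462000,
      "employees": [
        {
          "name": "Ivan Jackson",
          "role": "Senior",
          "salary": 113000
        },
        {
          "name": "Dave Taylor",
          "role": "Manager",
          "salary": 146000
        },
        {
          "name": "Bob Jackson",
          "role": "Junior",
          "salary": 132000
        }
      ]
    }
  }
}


Path: departments.Research.head

Navigate:
  -> departments
  -> Research
  -> head = 'Karl Jones'

Karl Jones


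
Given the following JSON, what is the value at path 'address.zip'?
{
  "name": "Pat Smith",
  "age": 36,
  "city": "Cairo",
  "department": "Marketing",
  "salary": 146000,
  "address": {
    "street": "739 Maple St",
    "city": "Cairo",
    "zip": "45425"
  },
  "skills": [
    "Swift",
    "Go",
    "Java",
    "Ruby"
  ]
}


Query: address.zip
Path: address -> zip
Value: 45425

45425


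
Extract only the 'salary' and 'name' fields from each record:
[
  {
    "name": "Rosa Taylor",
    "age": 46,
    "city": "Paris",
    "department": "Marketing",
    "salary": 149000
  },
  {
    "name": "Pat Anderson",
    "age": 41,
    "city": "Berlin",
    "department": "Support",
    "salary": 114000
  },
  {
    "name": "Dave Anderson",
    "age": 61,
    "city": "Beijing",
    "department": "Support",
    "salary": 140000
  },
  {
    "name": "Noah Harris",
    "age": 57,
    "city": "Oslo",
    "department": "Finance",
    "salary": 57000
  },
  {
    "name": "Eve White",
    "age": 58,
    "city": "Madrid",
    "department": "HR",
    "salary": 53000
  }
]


Original: 5 records with fields: name, age, city, department, salary
Keep: ['salary', 'name']
Drop: ['age', 'city', 'department']
Result: 5 records, 2 fields each

[
  {
    "salary": 149000,
    "name": "Rosa Taylor"
  },
  {
    "salary": 114000,
    "name": "Pat Anderson"
  },
  {
    "salary": 140000,
    "name": "Dave Anderson"
  },
  {
    "salary": 57000,
    "name": "Noah Harris"
  },
  {
    "salary": 53000,
    "name": "Eve White"
  }
]


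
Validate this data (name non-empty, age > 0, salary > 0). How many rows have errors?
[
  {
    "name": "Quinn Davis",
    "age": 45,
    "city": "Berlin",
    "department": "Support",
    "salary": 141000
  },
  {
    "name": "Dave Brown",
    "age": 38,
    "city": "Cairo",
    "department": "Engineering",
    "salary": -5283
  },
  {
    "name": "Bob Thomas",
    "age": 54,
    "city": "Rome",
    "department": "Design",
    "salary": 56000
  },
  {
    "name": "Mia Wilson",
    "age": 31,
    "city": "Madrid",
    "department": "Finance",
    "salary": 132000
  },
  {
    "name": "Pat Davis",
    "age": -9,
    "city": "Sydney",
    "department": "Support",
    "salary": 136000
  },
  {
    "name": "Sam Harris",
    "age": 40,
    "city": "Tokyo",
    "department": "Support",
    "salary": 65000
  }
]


Validating 6 records:
Rules: name non-empty, age > 0, salary > 0

  Row 1 (Quinn Davis): OK
  Row 2 (Dave Brown): negative salary: -5283
  Row 3 (Bob Thomas): OK
  Row 4 (Mia Wilson): OK
  Row 5 (Pat Davis): negative age: -9
  Row 6 (Sam Harris): OK

Total errors: 2

2 errors


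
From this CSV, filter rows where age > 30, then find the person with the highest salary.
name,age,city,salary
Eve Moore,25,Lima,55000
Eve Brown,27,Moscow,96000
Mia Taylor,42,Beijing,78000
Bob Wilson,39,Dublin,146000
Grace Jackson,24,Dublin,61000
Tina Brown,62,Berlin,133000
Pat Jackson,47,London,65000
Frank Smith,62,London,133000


Filter: age > 30
Sort by: salary (descending)

Filtered records (5):
  Bob Wilson, age 39, salary $146000
  Tina Brown, age 62, salary $133000
  Frank Smith, age 62, salary $133000
  Mia Taylor, age 42, salary $78000
  Pat Jackson, age 47, salary $65000

Highest salary: Bob Wilson ($146000)

Bob Wilson


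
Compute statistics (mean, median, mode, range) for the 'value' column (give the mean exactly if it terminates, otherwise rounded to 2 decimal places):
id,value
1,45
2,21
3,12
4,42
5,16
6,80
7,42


Data: [45, 21, 12, 42, 16, 80, 42]
Count: 7
Sum: 258
Mean: 258/7 ≈ 36.86 (rounded to 2 decimal places)
Sorted: [12, 16, 21, 42, 42, 45, 80]
Median: 42.0
Mode: 42 (2 times)
Range: 80 - 12 = 68
Min: 12, Max: 80

mean≈36.86, median=42.0, mode=42, range=68


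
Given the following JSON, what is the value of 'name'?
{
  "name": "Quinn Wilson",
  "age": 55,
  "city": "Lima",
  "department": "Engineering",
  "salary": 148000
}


Looking up field 'name'
Value: Quinn Wilson

Quinn Wilson


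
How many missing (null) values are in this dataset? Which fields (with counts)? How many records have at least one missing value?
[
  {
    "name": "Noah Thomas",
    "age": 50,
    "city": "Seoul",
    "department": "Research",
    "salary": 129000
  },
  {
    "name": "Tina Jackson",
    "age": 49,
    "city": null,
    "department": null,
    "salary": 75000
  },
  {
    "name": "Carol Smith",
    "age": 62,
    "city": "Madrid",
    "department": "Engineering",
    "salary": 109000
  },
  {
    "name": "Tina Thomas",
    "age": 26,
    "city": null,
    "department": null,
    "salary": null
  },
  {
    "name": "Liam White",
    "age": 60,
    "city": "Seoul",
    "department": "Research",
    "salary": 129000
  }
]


Checking for missing (null) values in 5 records:

  Noah Thomas: complete
  Tina Jackson: city, department
  Carol Smith: complete
  Tina Thomas: city, department, salary
  Liam White: complete

Per field:
  name: 0 missing
  age: 0 missing
  city: 2 missing
  department: 2 missing
  salary: 1 missing

Total missing values: 5
Records with any missing: 2

5 missing values (city: 2, department: 2, salary: 1); 2 incomplete records


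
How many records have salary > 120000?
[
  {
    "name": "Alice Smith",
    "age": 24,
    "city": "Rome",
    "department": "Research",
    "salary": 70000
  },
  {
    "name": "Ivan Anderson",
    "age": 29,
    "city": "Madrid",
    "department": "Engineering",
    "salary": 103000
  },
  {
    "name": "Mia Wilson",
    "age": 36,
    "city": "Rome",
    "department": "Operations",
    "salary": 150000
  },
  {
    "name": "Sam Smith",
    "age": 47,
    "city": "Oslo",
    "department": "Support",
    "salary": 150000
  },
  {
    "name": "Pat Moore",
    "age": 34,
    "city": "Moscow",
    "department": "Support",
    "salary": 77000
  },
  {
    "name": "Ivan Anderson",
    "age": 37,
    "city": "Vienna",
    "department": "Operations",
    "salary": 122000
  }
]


Data: 6 records
Condition: salary > 120000

Checking each record:
  Alice Smith: 70000
  Ivan Anderson: 103000
  Mia Wilson: 150000 MATCH
  Sam Smith: 150000 MATCH
  Pat Moore: 77000
  Ivan Anderson: 122000 MATCH

Count: 3

3


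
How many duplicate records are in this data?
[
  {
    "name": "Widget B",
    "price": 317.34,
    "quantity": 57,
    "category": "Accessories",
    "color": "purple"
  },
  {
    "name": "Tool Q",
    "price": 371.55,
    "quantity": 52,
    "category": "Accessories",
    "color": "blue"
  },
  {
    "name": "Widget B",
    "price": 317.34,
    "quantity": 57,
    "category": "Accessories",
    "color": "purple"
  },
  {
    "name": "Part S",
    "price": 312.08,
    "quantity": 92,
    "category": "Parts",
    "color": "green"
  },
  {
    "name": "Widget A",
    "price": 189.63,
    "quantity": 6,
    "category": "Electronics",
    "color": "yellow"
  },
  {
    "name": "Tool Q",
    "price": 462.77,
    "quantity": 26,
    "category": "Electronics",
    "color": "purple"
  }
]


Checking 6 records for duplicates:

  Row 1: Widget B ($317.34, qty 57)
  Row 2: Tool Q ($371.55, qty 52)
  Row 3: Widget B ($317.34, qty 57) <-- DUPLICATE
  Row 4: Part S ($312.08, qty 92)
  Row 5: Widget A ($189.63, qty 6)
  Row 6: Tool Q ($462.77, qty 26)

Duplicates found: 1
Unique records: 5

1 duplicates, 5 unique


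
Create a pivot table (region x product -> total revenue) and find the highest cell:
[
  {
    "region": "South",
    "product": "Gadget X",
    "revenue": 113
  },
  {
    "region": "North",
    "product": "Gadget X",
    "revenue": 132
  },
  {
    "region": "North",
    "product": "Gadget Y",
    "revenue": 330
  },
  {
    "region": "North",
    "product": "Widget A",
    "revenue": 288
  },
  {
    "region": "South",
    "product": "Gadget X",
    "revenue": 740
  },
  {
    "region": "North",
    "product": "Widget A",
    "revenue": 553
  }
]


Pivot: region (rows) x product (columns) -> total revenue

     Gadget X      Gadget Y      Widget A    
North          132           330           841  
South          853             0             0  

Highest: South / Gadget X = $853

South / Gadget X = $853


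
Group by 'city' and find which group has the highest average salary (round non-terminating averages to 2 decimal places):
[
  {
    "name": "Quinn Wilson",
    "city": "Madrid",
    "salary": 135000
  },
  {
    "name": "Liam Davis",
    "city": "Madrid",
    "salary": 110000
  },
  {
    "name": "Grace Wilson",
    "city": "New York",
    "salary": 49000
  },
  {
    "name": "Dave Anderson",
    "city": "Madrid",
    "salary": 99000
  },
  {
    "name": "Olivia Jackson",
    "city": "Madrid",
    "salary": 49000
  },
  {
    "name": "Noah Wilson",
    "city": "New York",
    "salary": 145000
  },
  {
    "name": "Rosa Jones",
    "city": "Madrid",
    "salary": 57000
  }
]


Group by: city

Groups:
  Madrid: 5 people, avg salary = 450000/5 = $90000
  New York: 2 people, avg salary = 194000/2 = $97000

Highest average salary: New York ($97000)

New York ($97000)


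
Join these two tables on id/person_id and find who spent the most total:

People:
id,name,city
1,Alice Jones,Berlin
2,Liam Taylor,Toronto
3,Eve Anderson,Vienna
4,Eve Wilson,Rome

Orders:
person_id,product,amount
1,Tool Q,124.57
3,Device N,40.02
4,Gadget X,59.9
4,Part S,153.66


Join on: people.id = orders.person_id

Joined rows:
  Alice Jones (Berlin) bought Tool Q for $124.57
  Eve Anderson (Vienna) bought Device N for $40.02
  Eve Wilson (Rome) bought Gadget X for $59.9
  Eve Wilson (Rome) bought Part S for $153.66

Total per person:
  Eve Wilson: $213.56
  Alice Jones: $124.57
  Eve Anderson: $40.02

Top spender: Eve Wilson ($213.56)

Eve Wilson ($213.56)


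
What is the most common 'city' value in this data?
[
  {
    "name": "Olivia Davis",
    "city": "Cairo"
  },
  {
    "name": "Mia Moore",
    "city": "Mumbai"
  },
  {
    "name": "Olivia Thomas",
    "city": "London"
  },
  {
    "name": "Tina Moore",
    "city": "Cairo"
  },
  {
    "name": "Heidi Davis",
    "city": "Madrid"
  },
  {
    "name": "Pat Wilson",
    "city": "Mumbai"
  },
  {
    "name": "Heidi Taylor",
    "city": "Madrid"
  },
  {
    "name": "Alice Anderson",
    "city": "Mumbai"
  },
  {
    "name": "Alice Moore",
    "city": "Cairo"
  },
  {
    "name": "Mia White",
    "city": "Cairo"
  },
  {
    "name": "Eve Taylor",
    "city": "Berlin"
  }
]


Counting 'city' values across 11 records:

  Cairo: 4 ####
  Mumbai: 3 ###
  Madrid: 2 ##
  London: 1 #
  Berlin: 1 #

Most common: Cairo (4 times)

Cairo (4 times)


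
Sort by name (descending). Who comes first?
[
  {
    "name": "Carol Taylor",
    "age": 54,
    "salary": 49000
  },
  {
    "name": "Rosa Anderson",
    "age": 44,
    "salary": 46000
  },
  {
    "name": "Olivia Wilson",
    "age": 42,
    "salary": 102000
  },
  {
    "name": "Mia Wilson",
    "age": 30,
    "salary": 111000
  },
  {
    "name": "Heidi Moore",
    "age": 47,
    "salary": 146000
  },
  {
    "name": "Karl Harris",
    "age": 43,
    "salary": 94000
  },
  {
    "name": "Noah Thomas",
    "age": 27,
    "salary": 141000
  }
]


Sort by: name (descending)

Sorted order:
  1. Rosa Anderson (name = Rosa Anderson)
  2. Olivia Wilson (name = Olivia Wilson)
  3. Noah Thomas (name = Noah Thomas)
  4. Mia Wilson (name = Mia Wilson)
  5. Karl Harris (name = Karl Harris)
  6. Heidi Moore (name = Heidi Moore)
  7. Carol Taylor (name = Carol Taylor)

First: Rosa Anderson

Rosa Anderson


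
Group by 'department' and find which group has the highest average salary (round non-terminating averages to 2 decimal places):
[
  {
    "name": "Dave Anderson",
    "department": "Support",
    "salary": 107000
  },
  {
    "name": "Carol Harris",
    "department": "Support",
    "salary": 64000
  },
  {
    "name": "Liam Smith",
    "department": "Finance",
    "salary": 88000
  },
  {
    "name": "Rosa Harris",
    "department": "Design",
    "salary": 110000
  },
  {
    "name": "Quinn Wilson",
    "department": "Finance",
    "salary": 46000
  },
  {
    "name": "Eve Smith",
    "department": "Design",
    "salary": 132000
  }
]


Group by: department

Groups:
  Design: 2 people, avg salary = 242000/2 = $121000
  Finance: 2 people, avg salary = 134000/2 = $67000
  Support: 2 people, avg salary = 171000/2 = $85500

Highest average salary: Design ($121000)

Design ($121000)


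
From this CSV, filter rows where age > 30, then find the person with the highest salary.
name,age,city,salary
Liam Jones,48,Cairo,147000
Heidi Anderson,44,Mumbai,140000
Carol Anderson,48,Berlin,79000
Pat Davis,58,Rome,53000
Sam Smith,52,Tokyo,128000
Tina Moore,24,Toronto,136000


Filter: age > 30
Sort by: salary (descending)

Filtered records (5):
  Liam Jones, age 48, salary $147000
  Heidi Anderson, age 44, salary $140000
  Sam Smith, age 52, salary $128000
  Carol Anderson, age 48, salary $79000
  Pat Davis, age 58, salary $53000

Highest salary: Liam Jones ($147000)

Liam Jones


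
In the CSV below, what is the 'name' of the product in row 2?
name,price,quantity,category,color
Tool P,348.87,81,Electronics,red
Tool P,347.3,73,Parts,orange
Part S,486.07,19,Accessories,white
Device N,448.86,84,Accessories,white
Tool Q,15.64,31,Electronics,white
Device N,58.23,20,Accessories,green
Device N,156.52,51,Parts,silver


Query: Row 2 ('Tool P'), column 'name'
Value: Tool P

Tool P


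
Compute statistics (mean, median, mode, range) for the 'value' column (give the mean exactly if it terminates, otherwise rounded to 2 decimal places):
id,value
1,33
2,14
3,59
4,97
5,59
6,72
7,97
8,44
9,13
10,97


Data: [33, 14, 59, 97, 59, 72, 97, 44, 13, 97]
Count: 10
Sum: 585
Mean: 585/10 = 58.5
Sorted: [13, 14, 33, 44, 59, 59, 72, 97, 97, 97]
Median: 59.0
Mode: 97 (3 times)
Range: 97 - 13 = 84
Min: 13, Max: 97

mean=58.5, median=59.0, mode=97, range=84


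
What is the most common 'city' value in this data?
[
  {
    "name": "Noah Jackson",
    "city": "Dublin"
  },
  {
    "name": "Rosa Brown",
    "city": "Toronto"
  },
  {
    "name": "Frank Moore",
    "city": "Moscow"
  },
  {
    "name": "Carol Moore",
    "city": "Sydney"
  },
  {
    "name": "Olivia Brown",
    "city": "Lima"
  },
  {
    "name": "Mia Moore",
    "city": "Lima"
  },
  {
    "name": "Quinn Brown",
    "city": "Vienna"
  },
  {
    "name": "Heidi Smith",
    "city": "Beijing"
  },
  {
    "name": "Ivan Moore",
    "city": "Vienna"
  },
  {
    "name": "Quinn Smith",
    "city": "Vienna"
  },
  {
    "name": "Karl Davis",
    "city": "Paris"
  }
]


Counting 'city' values across 11 records:

  Vienna: 3 ###
  Lima: 2 ##
  Dublin: 1 #
  Toronto: 1 #
  Moscow: 1 #
  Sydney: 1 #
  Beijing: 1 #
  Paris: 1 #

Most common: Vienna (3 times)

Vienna (3 times)


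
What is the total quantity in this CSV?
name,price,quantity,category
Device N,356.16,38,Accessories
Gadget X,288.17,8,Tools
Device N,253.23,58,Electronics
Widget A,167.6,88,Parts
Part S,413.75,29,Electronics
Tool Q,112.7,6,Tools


Computing total quantity:
Values: [38, 8, 58, 88, 29, 6]
Sum = 227

227


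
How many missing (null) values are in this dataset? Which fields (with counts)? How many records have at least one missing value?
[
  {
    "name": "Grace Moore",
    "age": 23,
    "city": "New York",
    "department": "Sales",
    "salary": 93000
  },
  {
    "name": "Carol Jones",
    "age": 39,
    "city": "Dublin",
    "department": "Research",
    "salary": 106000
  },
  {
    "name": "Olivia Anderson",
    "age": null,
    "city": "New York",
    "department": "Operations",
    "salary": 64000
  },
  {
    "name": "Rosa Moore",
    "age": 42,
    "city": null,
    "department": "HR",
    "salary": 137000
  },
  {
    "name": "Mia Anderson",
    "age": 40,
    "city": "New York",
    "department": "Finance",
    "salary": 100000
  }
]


Checking for missing (null) values in 5 records:

  Grace Moore: complete
  Carol Jones: complete
  Olivia Anderson: age
  Rosa Moore: city
  Mia Anderson: complete

Per field:
  name: 0 missing
  age: 1 missing
  city: 1 missing
  department: 0 missing
  salary: 0 missing

Total missing values: 2
Records with any missing: 2

2 missing values (age: 1, city: 1); 2 incomplete records


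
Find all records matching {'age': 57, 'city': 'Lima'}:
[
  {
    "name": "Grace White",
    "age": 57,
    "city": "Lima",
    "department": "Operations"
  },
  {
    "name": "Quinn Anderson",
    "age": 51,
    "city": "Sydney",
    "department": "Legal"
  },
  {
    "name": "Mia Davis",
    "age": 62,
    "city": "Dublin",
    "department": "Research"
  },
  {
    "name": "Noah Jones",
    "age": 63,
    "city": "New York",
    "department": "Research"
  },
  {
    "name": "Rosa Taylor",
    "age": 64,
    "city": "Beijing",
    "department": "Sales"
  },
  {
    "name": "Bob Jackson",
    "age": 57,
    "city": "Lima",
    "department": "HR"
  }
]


Search criteria: {'age': 57, 'city': 'Lima'}

Checking 6 records:
  Grace White: {age: 57, city: Lima} <-- MATCH
  Quinn Anderson: {age: 51, city: Sydney}
  Mia Davis: {age: 62, city: Dublin}
  Noah Jones: {age: 63, city: New York}
  Rosa Taylor: {age: 64, city: Beijing}
  Bob Jackson: {age: 57, city: Lima} <-- MATCH

Matches: ["Grace White", "Bob Jackson"]

["Grace White", "Bob Jackson"]


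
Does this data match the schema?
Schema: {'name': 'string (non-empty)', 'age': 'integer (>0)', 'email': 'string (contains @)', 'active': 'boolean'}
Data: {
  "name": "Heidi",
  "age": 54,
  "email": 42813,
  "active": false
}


Validating each field against schema:
  name: OK (non-empty string)
  age: OK (positive integer)
  email: FAIL (42813 is not a string)
  active: OK (boolean)

Result: INVALID (1 error: email)

INVALID (1 error: email)


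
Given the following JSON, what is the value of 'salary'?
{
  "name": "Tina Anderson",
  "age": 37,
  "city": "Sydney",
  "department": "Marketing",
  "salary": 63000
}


Looking up field 'salary'
Value: 63000

63000


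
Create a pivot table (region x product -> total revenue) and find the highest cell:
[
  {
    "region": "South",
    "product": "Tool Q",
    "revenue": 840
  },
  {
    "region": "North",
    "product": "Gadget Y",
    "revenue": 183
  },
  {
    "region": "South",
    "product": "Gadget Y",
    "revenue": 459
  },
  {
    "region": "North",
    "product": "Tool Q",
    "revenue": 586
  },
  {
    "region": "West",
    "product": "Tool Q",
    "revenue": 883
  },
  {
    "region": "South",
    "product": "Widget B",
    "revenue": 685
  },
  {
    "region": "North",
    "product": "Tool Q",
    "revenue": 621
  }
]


Pivot: region (rows) x product (columns) -> total revenue

     Gadget Y      Tool Q        Widget B    
North          183          1207             0  
South          459           840           685  
West             0           883             0  

Highest: North / Tool Q = $1207

North / Tool Q = $1207


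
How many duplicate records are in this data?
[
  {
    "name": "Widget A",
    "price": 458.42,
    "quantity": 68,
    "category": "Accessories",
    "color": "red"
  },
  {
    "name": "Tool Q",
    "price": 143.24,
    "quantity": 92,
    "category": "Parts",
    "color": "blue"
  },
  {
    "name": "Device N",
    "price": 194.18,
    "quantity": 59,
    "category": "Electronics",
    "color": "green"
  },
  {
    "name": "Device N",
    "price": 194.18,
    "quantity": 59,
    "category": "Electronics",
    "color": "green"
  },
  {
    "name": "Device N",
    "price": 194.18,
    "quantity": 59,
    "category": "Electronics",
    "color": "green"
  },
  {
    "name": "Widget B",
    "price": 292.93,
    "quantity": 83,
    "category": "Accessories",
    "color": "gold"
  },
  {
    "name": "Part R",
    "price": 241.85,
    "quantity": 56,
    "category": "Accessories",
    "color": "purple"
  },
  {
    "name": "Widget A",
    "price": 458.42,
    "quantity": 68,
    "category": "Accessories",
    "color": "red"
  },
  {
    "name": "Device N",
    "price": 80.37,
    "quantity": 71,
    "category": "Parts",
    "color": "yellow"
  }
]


Checking 9 records for duplicates:

  Row 1: Widget A ($458.42, qty 68)
  Row 2: Tool Q ($143.24, qty 92)
  Row 3: Device N ($194.18, qty 59)
  Row 4: Device N ($194.18, qty 59) <-- DUPLICATE
  Row 5: Device N ($194.18, qty 59) <-- DUPLICATE
  Row 6: Widget B ($292.93, qty 83)
  Row 7: Part R ($241.85, qty 56)
  Row 8: Widget A ($458.42, qty 68) <-- DUPLICATE
  Row 9: Device N ($80.37, qty 71)

Duplicates found: 3
Unique records: 6

3 duplicates, 6 unique


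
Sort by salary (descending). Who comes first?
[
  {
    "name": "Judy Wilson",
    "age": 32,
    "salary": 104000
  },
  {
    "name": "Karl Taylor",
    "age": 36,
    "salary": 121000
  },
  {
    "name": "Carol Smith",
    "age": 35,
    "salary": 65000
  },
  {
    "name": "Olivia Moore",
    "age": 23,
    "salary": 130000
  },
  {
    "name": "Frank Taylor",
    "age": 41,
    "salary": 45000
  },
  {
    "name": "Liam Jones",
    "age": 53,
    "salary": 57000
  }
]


Sort by: salary (descending)

Sorted order:
  1. Olivia Moore (salary = 130000)
  2. Karl Taylor (salary = 121000)
  3. Judy Wilson (salary = 104000)
  4. Carol Smith (salary = 65000)
  5. Liam Jones (salary = 57000)
  6. Frank Taylor (salary = 45000)

First: Olivia Moore

Olivia Moore


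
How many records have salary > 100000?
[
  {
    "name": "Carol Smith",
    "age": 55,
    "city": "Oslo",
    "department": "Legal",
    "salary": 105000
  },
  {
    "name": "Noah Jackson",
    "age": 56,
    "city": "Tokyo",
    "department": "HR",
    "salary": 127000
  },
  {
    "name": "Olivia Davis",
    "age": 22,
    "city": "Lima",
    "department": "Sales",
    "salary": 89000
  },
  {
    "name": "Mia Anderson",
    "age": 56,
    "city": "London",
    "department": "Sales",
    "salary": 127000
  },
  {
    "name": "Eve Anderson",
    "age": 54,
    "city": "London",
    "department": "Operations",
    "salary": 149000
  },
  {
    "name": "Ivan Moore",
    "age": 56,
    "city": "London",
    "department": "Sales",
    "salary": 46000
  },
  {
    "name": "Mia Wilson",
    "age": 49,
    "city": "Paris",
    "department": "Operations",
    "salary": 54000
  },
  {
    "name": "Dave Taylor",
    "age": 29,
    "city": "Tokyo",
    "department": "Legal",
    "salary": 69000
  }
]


Data: 8 records
Condition: salary > 100000

Checking each record:
  Carol Smith: 105000 MATCH
  Noah Jackson: 127000 MATCH
  Olivia Davis: 89000
  Mia Anderson: 127000 MATCH
  Eve Anderson: 149000 MATCH
  Ivan Moore: 46000
  Mia Wilson: 54000
  Dave Taylor: 69000

Count: 4

4


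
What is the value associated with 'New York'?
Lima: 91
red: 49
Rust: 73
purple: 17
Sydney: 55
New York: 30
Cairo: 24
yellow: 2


Looking up key 'New York'
Value: 30

30


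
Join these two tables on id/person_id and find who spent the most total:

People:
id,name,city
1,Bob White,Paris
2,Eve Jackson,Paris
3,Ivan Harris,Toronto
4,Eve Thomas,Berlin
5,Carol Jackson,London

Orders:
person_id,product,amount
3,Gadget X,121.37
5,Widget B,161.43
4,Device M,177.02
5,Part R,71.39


Join on: people.id = orders.person_id

Joined rows:
  Ivan Harris (Toronto) bought Gadget X for $121.37
  Carol Jackson (London) bought Widget B for $161.43
  Eve Thomas (Berlin) bought Device M for $177.02
  Carol Jackson (London) bought Part R for $71.39

Total per person:
  Carol Jackson: $232.82
  Eve Thomas: $177.02
  Ivan Harris: $121.37

Top spender: Carol Jackson ($232.82)

Carol Jackson ($232.82)


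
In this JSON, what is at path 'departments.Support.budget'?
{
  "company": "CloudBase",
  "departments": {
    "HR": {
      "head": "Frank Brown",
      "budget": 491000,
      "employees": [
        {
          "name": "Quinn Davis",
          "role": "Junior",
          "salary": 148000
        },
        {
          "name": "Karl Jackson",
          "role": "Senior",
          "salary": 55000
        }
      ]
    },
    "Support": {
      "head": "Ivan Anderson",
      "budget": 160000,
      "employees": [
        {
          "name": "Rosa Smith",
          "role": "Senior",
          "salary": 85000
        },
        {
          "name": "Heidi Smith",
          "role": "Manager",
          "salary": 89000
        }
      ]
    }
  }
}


Path: departments.Support.budget

Navigate:
  -> departments
  -> Support
  -> budget = 160000

160000


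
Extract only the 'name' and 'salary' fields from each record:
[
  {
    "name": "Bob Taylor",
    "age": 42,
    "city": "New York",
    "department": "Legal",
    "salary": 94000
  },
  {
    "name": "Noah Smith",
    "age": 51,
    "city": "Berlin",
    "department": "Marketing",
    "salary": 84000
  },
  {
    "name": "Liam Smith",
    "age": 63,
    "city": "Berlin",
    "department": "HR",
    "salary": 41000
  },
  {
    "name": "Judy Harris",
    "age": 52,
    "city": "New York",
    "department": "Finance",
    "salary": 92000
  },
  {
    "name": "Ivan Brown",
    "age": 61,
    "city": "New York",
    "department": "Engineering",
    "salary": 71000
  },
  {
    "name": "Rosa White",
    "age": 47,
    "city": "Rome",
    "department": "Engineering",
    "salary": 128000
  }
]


Original: 6 records with fields: name, age, city, department, salary
Keep: ['name', 'salary']
Drop: ['age', 'city', 'department']
Result: 6 records, 2 fields each

[
  {
    "name": "Bob Taylor",
    "salary": 94000
  },
  {
    "name": "Noah Smith",
    "salary": 84000
  },
  {
    "name": "Liam Smith",
    "salary": 41000
  },
  {
    "name": "Judy Harris",
    "salary": 92000
  },
  {
    "name": "Ivan Brown",
    "salary": 71000
  },
  {
    "name": "Rosa White",
    "salary": 128000
  }
]
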